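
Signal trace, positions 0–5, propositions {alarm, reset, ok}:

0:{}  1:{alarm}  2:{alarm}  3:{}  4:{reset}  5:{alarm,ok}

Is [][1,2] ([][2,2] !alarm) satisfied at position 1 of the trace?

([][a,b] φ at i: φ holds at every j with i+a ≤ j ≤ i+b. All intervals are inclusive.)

No

Check [][2,2] !alarm at every j in [2,3]:
  j=2: holds on [4,4]
  j=3: fails at 5
Fails at j=3 → formula fails.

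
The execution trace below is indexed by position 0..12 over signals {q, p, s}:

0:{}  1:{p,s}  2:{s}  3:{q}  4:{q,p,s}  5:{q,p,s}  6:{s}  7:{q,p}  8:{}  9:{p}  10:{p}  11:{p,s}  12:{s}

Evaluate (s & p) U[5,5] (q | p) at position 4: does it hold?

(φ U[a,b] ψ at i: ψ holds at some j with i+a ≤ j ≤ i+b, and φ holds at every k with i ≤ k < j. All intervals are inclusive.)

No

Need some j in [9,9] with (q | p), and (s & p) at every k in [4,j-1].
  j=9: (q | p) holds, but (s & p) fails at k=6 → not this j.
No j in the window works → until fails.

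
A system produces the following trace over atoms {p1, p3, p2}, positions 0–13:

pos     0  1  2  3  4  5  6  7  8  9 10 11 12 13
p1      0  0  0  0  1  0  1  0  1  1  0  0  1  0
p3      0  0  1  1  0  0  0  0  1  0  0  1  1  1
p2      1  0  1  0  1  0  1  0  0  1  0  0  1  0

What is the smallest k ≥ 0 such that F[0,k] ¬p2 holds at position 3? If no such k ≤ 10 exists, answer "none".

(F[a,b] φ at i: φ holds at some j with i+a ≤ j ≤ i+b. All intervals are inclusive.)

0

Scan j = 3,4,… for ¬p2:
  j=3: holds
First hit at j=3, so smallest k = 3-3 = 0.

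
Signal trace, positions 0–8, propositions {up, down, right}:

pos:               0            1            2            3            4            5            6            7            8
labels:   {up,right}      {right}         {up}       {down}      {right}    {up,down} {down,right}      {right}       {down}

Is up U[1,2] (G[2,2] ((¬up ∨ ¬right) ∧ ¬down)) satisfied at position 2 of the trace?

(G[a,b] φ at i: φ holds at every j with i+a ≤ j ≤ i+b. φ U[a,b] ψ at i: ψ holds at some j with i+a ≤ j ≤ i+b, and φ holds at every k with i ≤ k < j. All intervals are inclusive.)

Need some j in [3,4] with G[2,2] ((¬up ∨ ¬right) ∧ ¬down), and up at every k in [2,j-1].
  j=3: G[2,2] ((¬up ∨ ¬right) ∧ ¬down) — fails at 5.
  j=4: G[2,2] ((¬up ∨ ¬right) ∧ ¬down) — fails at 6.
No j in the window works → until fails.

No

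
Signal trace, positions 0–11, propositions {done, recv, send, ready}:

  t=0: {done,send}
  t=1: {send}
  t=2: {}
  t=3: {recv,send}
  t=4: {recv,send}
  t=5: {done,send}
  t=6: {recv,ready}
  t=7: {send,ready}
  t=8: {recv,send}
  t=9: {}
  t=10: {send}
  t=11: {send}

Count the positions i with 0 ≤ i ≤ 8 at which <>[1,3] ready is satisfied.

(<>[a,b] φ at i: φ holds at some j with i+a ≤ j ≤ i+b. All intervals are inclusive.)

Evaluate at each i in [0,8]:
  i=0: ✗ (none in [1,3])
  i=1: ✗ (none in [2,4])
  i=2: ✗ (none in [3,5])
  i=3: ✓ (witness j=6)
  i=4: ✓ (witness j=6)
  i=5: ✓ (witness j=6)
  i=6: ✓ (witness j=7)
  i=7: ✗ (none in [8,10])
  i=8: ✗ (none in [9,11])
Positions where it holds: {3, 4, 5, 6} → 4.

4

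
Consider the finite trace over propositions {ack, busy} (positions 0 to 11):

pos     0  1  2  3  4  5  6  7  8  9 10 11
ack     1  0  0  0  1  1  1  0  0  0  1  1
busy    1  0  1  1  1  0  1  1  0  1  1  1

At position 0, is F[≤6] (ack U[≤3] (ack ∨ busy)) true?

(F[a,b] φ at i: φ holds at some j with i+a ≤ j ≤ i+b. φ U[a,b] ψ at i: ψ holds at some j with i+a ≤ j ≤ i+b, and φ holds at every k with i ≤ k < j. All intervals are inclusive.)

Holds

Check (ack U[≤3] (ack ∨ busy)) at each j in [0,6]:
  j=0: holds
  j=1: fails
  j=2: holds
  j=3: holds
  j=4: holds
  j=5: holds
  j=6: holds
Found at j=0 → formula holds.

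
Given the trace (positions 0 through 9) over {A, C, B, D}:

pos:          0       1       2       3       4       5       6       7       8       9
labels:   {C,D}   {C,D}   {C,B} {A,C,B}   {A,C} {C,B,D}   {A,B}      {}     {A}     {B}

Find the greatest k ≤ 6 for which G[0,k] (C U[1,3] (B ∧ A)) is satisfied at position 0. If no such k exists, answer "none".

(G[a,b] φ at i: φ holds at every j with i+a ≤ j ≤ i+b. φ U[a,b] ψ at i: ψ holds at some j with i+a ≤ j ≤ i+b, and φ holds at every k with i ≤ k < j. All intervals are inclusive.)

(C U[1,3] (B ∧ A)) must hold from j=0 onward; find where it first fails.
  j=0: holds
  j=1: holds
  j=2: holds
  j=3: holds
  j=4: holds
  j=5: holds
  j=6: fails
Holds on [0,5], so largest k = 5.

5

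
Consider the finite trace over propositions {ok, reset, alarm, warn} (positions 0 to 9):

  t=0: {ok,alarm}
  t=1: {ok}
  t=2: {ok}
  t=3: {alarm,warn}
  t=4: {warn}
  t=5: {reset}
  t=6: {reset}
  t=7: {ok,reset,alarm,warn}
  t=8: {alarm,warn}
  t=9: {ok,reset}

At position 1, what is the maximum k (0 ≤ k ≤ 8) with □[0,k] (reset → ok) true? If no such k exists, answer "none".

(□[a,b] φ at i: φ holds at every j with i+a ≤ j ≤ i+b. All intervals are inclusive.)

(reset → ok) must hold from j=1 onward; find where it first fails.
  j=1: holds
  j=2: holds
  j=3: holds
  j=4: holds
  j=5: fails
Holds on [1,4], so largest k = 3.

3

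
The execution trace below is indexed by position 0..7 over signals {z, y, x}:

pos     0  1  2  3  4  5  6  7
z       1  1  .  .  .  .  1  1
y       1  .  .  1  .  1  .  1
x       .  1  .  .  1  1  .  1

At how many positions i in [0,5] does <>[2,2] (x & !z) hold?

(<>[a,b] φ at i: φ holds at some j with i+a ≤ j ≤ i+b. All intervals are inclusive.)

Evaluate at each i in [0,5]:
  i=0: ✗ (none in [2,2])
  i=1: ✗ (none in [3,3])
  i=2: ✓ (witness j=4)
  i=3: ✓ (witness j=5)
  i=4: ✗ (none in [6,6])
  i=5: ✗ (none in [7,7])
Positions where it holds: {2, 3} → 2.

2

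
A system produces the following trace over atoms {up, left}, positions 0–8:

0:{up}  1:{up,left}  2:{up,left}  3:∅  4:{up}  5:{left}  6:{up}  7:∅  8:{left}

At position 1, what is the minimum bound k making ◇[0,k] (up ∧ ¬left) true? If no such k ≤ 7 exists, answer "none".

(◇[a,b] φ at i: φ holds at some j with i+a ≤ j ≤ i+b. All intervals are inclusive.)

Scan j = 1,2,… for (up ∧ ¬left):
  j=1: fails
  j=2: fails
  j=3: fails
  j=4: holds
First hit at j=4, so smallest k = 4-1 = 3.

3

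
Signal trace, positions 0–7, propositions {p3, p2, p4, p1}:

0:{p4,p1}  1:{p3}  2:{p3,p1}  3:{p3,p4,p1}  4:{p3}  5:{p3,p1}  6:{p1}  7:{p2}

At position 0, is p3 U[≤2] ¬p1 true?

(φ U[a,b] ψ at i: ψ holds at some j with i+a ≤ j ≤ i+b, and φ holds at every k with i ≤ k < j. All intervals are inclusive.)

Need some j in [0,2] with ¬p1, and p3 at every k in [0,j-1].
  j=0: ¬p1 false.
  j=1: ¬p1 holds, but p3 fails at k=0 → not this j.
  j=2: ¬p1 false.
No j in the window works → until fails.

No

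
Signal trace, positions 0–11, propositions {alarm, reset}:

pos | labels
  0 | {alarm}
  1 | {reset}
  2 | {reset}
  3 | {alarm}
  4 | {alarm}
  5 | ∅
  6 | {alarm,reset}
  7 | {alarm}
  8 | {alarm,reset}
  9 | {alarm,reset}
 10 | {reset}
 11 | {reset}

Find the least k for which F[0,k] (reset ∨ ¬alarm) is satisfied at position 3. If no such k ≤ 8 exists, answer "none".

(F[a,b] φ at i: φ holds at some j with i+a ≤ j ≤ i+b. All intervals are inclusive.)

2

Scan j = 3,4,… for (reset ∨ ¬alarm):
  j=3: fails
  j=4: fails
  j=5: holds
First hit at j=5, so smallest k = 5-3 = 2.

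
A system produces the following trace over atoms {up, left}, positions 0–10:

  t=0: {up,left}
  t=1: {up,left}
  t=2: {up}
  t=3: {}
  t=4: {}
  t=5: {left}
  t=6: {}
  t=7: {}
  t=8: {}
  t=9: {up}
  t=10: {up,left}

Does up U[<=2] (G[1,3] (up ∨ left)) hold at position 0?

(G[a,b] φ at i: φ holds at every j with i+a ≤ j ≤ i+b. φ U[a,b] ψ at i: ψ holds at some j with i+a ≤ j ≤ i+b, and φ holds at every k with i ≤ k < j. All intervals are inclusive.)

Need some j in [0,2] with G[1,3] (up ∨ left), and up at every k in [0,j-1].
  j=0: G[1,3] (up ∨ left) — fails at 3.
  j=1: G[1,3] (up ∨ left) — fails at 3.
  j=2: G[1,3] (up ∨ left) — fails at 3.
No j in the window works → until fails.

False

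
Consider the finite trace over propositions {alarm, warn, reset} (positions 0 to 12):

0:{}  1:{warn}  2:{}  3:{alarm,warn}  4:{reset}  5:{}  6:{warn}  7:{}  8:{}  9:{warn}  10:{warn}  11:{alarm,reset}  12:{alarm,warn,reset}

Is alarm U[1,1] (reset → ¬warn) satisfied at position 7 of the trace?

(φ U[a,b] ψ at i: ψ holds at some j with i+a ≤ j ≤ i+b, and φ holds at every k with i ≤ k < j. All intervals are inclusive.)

No

Need some j in [8,8] with (reset → ¬warn), and alarm at every k in [7,j-1].
  j=8: (reset → ¬warn) holds, but alarm fails at k=7 → not this j.
No j in the window works → until fails.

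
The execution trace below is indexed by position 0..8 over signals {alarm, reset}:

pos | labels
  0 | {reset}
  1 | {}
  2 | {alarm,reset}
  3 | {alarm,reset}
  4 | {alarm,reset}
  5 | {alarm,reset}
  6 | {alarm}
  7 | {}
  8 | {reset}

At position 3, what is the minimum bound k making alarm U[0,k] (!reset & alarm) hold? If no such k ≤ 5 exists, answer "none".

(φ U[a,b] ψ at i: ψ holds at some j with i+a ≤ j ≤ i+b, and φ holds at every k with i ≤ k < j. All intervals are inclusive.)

3

Need earliest j ≥ 3 with (!reset & alarm), and alarm at every k in [3,j-1].
  j=3: rhs fails.
  j=4: rhs fails.
  j=5: rhs fails.
  j=6: rhs holds; lhs holds on [3,5]. k = 3.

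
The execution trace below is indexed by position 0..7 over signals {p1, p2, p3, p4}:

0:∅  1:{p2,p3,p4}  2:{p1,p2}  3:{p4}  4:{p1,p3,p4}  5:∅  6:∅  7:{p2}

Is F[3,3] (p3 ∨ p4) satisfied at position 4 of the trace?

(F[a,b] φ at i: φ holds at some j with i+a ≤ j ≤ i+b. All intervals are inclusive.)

No

Check (p3 ∨ p4) at each j in [7,7]:
  j=7: false
No position in the window satisfies it → formula fails.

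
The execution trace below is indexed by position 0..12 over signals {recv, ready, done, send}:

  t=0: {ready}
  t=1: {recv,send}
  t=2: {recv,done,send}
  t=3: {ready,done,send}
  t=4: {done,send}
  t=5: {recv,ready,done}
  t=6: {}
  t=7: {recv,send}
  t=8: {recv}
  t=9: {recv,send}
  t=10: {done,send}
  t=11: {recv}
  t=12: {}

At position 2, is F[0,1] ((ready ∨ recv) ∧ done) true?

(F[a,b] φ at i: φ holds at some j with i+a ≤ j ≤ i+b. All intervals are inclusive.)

Check ((ready ∨ recv) ∧ done) at each j in [2,3]:
  j=2: true
  j=3: true
Found at j=2 → formula holds.

Holds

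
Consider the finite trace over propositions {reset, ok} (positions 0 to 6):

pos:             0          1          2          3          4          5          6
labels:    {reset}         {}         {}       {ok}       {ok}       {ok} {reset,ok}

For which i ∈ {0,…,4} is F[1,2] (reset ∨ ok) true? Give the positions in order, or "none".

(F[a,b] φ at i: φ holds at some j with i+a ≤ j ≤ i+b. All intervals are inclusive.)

1, 2, 3, 4

Evaluate at each i in [0,4]:
  i=0: ✗ (none in [1,2])
  i=1: ✓ (witness j=3)
  i=2: ✓ (witness j=3)
  i=3: ✓ (witness j=4)
  i=4: ✓ (witness j=5)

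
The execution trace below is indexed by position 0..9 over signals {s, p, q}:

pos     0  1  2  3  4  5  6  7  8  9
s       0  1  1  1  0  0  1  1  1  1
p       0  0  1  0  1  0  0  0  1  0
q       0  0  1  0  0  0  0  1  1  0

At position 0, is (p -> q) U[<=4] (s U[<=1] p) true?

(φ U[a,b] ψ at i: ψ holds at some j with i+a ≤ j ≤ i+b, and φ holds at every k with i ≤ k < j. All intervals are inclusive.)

Holds

Need some j in [0,4] with (s U[<=1] p), and (p -> q) at every k in [0,j-1].
  j=0: (s U[<=1] p) — fails.
  j=1: (s U[<=1] p) holds; (p -> q) holds at every k in [0,0] → satisfied.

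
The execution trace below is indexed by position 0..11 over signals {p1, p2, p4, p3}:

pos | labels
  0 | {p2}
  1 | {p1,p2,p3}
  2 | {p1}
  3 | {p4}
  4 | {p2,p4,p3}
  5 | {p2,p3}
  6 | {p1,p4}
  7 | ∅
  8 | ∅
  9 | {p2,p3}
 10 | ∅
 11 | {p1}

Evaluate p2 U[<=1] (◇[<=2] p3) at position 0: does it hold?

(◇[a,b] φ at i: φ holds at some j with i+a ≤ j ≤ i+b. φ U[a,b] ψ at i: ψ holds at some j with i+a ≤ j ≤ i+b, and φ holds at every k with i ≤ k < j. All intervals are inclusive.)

Need some j in [0,1] with ◇[<=2] p3, and p2 at every k in [0,j-1].
  j=0: ◇[<=2] p3 holds; no prefix to check → satisfied.

Yes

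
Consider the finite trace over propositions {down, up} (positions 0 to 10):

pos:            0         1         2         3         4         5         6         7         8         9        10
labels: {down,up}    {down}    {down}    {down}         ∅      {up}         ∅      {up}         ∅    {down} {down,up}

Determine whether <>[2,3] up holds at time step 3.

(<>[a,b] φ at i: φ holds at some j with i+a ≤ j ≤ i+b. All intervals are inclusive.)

True

Check up at each j in [5,6]:
  j=5: true
  j=6: false
Found at j=5 → formula holds.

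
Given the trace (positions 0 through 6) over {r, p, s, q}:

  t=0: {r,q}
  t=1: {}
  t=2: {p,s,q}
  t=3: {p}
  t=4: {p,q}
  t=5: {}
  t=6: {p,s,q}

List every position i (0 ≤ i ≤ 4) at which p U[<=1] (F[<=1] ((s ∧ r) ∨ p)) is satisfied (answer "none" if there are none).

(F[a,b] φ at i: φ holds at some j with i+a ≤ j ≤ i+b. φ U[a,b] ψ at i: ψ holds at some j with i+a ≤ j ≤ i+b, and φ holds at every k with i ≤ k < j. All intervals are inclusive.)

1, 2, 3, 4

Evaluate at each i in [0,4]:
  i=0: ✗ (lhs fails at k=0 before rhs at j=1)
  i=1: ✓ (rhs at j=1)
  i=2: ✓ (rhs at j=2)
  i=3: ✓ (rhs at j=3)
  i=4: ✓ (rhs at j=4)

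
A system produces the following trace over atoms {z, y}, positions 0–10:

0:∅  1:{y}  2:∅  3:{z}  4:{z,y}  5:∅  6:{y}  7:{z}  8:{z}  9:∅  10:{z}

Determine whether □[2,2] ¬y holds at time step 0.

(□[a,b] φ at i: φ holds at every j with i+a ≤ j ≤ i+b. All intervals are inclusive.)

True

Check ¬y at every j in [2,2]:
  j=2: true
All positions satisfy it → formula holds.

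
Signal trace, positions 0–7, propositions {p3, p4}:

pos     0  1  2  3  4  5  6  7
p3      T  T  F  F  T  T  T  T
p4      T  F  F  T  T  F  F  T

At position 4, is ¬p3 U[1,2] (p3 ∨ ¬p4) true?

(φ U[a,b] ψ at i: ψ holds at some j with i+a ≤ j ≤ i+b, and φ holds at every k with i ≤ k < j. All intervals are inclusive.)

No

Need some j in [5,6] with (p3 ∨ ¬p4), and ¬p3 at every k in [4,j-1].
  j=5: (p3 ∨ ¬p4) holds, but ¬p3 fails at k=4 → not this j.
  j=6: (p3 ∨ ¬p4) holds, but ¬p3 fails at k=4 → not this j.
No j in the window works → until fails.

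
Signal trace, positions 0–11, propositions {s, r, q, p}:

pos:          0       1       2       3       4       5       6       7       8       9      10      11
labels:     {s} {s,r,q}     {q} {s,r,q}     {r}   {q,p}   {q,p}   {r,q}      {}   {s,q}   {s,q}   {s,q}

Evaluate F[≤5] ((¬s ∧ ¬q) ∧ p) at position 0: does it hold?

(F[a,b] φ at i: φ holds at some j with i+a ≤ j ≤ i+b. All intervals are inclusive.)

Check ((¬s ∧ ¬q) ∧ p) at each j in [0,5]:
  j=0: false
  j=1: false
  j=2: false
  j=3: false
  j=4: false
  j=5: false
No position in the window satisfies it → formula fails.

False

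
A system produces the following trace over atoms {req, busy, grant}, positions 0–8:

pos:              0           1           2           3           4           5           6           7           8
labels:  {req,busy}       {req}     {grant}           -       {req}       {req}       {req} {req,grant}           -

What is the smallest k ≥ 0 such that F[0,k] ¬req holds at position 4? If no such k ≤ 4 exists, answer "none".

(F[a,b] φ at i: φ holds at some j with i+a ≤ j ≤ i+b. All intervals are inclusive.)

Scan j = 4,5,… for ¬req:
  j=4: fails
  j=5: fails
  j=6: fails
  j=7: fails
  j=8: holds
First hit at j=8, so smallest k = 8-4 = 4.

4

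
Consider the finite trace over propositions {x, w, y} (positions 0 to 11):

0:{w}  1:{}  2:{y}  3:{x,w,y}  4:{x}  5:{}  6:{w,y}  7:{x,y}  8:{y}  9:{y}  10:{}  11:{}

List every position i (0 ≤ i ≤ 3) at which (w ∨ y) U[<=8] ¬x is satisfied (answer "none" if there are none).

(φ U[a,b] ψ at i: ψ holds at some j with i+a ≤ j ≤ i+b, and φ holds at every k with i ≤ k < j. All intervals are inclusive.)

0, 1, 2

Evaluate at each i in [0,3]:
  i=0: ✓ (rhs at j=0)
  i=1: ✓ (rhs at j=1)
  i=2: ✓ (rhs at j=2)
  i=3: ✗ (lhs fails at k=4 before rhs at j=5)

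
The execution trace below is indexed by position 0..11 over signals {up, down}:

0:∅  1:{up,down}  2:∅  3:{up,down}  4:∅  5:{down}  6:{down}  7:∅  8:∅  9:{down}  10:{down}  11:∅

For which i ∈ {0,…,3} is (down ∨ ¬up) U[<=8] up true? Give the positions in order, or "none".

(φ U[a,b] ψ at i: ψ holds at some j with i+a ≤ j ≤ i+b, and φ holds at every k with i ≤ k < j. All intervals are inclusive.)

Evaluate at each i in [0,3]:
  i=0: ✓ (rhs at j=1; lhs holds on [0,0])
  i=1: ✓ (rhs at j=1)
  i=2: ✓ (rhs at j=3; lhs holds on [2,2])
  i=3: ✓ (rhs at j=3)

0, 1, 2, 3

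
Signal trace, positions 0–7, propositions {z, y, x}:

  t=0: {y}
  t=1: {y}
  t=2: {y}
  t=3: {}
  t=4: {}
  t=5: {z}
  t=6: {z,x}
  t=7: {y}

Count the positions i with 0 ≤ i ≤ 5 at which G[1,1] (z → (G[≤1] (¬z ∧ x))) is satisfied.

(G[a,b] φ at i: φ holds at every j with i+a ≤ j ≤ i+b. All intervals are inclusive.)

4

Evaluate at each i in [0,5]:
  i=0: ✓ (all of [1,1])
  i=1: ✓ (all of [2,2])
  i=2: ✓ (all of [3,3])
  i=3: ✓ (all of [4,4])
  i=4: ✗ (fails at j=5)
  i=5: ✗ (fails at j=6)
Positions where it holds: {0, 1, 2, 3} → 4.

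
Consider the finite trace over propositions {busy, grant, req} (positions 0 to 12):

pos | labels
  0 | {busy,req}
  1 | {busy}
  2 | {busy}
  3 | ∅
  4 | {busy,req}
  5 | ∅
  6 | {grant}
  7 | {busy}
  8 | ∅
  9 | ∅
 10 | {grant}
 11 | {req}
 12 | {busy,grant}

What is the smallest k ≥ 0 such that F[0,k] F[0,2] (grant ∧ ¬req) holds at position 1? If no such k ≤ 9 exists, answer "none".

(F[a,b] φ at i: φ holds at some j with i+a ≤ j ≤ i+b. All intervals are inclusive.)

Scan j = 1,2,… for F[0,2] (grant ∧ ¬req):
  j=1: fails
  j=2: fails
  j=3: fails
  j=4: holds
First hit at j=4, so smallest k = 4-1 = 3.

3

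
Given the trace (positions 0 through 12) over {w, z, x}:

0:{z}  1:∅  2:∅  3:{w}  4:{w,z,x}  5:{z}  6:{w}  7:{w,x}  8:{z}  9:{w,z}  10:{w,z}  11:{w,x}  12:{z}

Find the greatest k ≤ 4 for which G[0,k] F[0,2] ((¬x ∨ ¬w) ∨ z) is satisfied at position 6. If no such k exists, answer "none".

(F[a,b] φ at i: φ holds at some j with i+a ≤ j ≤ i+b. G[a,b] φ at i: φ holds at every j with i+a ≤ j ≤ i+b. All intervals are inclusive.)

4

F[0,2] ((¬x ∨ ¬w) ∨ z) must hold from j=6 onward; find where it first fails.
  j=6: holds
  j=7: holds
  j=8: holds
  j=9: holds
  j=10: holds
Holds through j=10; largest k = 4.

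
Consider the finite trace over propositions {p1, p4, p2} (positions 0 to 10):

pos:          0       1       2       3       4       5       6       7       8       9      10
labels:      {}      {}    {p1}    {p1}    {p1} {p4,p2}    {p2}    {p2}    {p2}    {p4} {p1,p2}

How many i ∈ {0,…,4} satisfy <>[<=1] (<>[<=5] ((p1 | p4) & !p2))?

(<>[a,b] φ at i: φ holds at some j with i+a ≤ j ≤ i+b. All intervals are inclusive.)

5

Evaluate at each i in [0,4]:
  i=0: ✓ (witness j=0)
  i=1: ✓ (witness j=1)
  i=2: ✓ (witness j=2)
  i=3: ✓ (witness j=3)
  i=4: ✓ (witness j=4)
Positions where it holds: {0, 1, 2, 3, 4} → 5.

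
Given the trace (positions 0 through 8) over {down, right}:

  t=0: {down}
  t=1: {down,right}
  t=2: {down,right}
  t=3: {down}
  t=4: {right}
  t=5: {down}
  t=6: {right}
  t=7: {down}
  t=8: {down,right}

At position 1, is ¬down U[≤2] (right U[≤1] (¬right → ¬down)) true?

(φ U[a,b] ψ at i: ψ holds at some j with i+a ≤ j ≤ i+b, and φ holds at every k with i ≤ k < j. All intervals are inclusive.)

Need some j in [1,3] with (right U[≤1] (¬right → ¬down)), and ¬down at every k in [1,j-1].
  j=1: (right U[≤1] (¬right → ¬down)) holds; no prefix to check → satisfied.

True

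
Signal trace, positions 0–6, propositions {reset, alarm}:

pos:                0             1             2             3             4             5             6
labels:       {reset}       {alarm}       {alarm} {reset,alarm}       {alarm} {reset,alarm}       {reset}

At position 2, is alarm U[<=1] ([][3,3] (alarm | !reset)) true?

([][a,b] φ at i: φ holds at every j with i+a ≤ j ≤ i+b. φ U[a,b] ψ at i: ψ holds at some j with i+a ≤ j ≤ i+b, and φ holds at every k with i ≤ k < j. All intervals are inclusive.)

Need some j in [2,3] with [][3,3] (alarm | !reset), and alarm at every k in [2,j-1].
  j=2: [][3,3] (alarm | !reset) holds; no prefix to check → satisfied.

Holds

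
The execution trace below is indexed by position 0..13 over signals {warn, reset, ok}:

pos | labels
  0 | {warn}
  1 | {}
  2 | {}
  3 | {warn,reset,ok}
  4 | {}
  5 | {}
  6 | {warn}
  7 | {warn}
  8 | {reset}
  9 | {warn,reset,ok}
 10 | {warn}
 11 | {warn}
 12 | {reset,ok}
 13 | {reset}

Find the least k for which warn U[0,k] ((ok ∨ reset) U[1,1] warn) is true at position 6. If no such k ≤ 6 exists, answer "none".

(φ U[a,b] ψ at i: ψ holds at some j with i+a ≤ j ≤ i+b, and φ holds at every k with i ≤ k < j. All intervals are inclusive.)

Need earliest j ≥ 6 with ((ok ∨ reset) U[1,1] warn), and warn at every k in [6,j-1].
  j=6: rhs fails.
  j=7: rhs fails.
  j=8: rhs holds; lhs holds on [6,7]. k = 2.

2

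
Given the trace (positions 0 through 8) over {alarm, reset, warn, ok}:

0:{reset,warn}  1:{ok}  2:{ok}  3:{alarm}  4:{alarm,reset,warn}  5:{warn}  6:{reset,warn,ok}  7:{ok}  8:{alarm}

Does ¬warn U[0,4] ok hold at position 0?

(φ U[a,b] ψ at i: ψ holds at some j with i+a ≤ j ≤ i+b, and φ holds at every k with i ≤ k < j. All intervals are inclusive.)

Does not hold

Need some j in [0,4] with ok, and ¬warn at every k in [0,j-1].
  j=0: ok false.
  j=1: ok holds, but ¬warn fails at k=0 → not this j.
  j=2: ok holds, but ¬warn fails at k=0 → not this j.
  j=3: ok false.
  j=4: ok false.
No j in the window works → until fails.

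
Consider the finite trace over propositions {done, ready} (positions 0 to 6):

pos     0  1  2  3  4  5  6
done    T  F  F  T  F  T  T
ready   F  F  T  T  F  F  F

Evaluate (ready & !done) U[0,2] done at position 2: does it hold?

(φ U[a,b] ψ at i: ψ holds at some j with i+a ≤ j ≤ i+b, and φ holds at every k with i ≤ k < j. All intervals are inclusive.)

Need some j in [2,4] with done, and (ready & !done) at every k in [2,j-1].
  j=2: done false.
  j=3: done holds; (ready & !done) holds at every k in [2,2] → satisfied.

True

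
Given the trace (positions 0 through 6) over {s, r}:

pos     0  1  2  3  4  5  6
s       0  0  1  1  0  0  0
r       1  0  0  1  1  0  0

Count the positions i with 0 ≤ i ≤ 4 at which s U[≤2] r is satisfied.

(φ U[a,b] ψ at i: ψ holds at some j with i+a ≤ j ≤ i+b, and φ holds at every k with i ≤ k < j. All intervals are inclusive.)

Evaluate at each i in [0,4]:
  i=0: ✓ (rhs at j=0)
  i=1: ✗ (lhs fails at k=1 before rhs at j=3)
  i=2: ✓ (rhs at j=3; lhs holds on [2,2])
  i=3: ✓ (rhs at j=3)
  i=4: ✓ (rhs at j=4)
Positions where it holds: {0, 2, 3, 4} → 4.

4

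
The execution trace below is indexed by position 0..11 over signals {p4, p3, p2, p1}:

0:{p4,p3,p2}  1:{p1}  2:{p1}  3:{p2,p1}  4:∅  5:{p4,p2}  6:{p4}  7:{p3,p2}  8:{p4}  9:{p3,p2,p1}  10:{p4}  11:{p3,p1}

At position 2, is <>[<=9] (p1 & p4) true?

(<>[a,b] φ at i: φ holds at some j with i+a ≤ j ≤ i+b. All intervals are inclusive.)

Check (p1 & p4) at each j in [2,11]:
  j=2: false
  j=3: false
  j=4: false
  j=5: false
  j=6: false
  j=7: false
  j=8: false
  j=9: false
  j=10: false
  j=11: false
No position in the window satisfies it → formula fails.

Does not hold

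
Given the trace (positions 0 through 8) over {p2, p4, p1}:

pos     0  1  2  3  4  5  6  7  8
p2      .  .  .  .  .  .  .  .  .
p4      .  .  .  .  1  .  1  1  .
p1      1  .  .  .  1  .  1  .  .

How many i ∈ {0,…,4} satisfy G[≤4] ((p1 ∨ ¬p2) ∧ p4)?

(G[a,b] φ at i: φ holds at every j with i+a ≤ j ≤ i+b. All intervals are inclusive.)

Evaluate at each i in [0,4]:
  i=0: ✗ (fails at j=0)
  i=1: ✗ (fails at j=1)
  i=2: ✗ (fails at j=2)
  i=3: ✗ (fails at j=3)
  i=4: ✗ (fails at j=5)
Positions where it holds: {} → 0.

0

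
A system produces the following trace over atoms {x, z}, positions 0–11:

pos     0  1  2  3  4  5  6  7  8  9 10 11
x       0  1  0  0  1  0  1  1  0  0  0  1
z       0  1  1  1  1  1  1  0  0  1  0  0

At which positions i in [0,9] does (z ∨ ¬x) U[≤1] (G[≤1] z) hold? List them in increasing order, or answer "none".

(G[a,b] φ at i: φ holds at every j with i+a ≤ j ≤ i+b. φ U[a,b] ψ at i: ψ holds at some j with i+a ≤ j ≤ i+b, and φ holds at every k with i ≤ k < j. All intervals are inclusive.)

0, 1, 2, 3, 4, 5

Evaluate at each i in [0,9]:
  i=0: ✓ (rhs at j=1; lhs holds on [0,0])
  i=1: ✓ (rhs at j=1)
  i=2: ✓ (rhs at j=2)
  i=3: ✓ (rhs at j=3)
  i=4: ✓ (rhs at j=4)
  i=5: ✓ (rhs at j=5)
  i=6: ✗ (no rhs in [6,7])
  i=7: ✗ (no rhs in [7,8])
  i=8: ✗ (no rhs in [8,9])
  i=9: ✗ (no rhs in [9,10])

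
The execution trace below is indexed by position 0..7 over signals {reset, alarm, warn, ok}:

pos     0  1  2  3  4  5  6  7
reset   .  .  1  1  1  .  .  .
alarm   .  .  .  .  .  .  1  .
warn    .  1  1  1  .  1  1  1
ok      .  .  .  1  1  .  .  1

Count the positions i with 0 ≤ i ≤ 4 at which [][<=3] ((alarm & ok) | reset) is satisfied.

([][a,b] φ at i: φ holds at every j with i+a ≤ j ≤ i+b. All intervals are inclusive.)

Evaluate at each i in [0,4]:
  i=0: ✗ (fails at j=0)
  i=1: ✗ (fails at j=1)
  i=2: ✗ (fails at j=5)
  i=3: ✗ (fails at j=5)
  i=4: ✗ (fails at j=5)
Positions where it holds: {} → 0.

0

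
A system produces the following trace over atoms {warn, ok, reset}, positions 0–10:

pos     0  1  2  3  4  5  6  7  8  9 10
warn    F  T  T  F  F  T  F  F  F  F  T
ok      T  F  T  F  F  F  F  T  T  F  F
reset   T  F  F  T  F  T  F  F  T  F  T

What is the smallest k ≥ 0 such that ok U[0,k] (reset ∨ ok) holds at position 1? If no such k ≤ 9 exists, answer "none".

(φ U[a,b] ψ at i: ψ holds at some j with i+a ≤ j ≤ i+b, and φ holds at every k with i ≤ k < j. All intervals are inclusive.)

Need earliest j ≥ 1 with (reset ∨ ok), and ok at every k in [1,j-1].
  j=1: rhs fails.
  j=2: rhs holds but lhs fails at k=1.
  j=3: rhs holds but lhs fails at k=1.
  j=4: rhs fails.
  j=5: rhs holds but lhs fails at k=1.
  j=6: rhs fails.
  j=7: rhs holds but lhs fails at k=1.
  j=8: rhs holds but lhs fails at k=1.
  j=9: rhs fails.
  j=10: rhs holds but lhs fails at k=1.
No witness within the range → none.

none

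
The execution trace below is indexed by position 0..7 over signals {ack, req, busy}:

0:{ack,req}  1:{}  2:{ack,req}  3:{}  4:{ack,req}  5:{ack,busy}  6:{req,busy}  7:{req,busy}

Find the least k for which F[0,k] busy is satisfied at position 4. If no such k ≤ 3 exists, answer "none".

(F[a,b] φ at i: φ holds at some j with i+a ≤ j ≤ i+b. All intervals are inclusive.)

Scan j = 4,5,… for busy:
  j=4: fails
  j=5: holds
First hit at j=5, so smallest k = 5-4 = 1.

1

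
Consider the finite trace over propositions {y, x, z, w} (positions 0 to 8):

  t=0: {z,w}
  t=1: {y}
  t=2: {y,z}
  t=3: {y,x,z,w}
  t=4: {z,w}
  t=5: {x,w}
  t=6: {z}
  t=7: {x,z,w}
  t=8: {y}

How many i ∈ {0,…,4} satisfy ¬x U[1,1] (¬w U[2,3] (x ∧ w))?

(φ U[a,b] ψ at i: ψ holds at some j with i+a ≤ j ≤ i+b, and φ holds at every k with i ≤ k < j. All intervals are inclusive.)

Evaluate at each i in [0,4]:
  i=0: ✓ (rhs at j=1; lhs holds on [0,0])
  i=1: ✗ (no rhs in [2,2])
  i=2: ✗ (no rhs in [3,3])
  i=3: ✗ (no rhs in [4,4])
  i=4: ✗ (no rhs in [5,5])
Positions where it holds: {0} → 1.

1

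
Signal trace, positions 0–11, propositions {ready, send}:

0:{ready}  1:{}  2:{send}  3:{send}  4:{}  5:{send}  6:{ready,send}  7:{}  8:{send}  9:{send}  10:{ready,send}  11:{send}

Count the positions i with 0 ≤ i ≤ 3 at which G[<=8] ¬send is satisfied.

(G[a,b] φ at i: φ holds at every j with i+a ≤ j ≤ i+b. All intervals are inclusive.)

Evaluate at each i in [0,3]:
  i=0: ✗ (fails at j=2)
  i=1: ✗ (fails at j=2)
  i=2: ✗ (fails at j=2)
  i=3: ✗ (fails at j=3)
Positions where it holds: {} → 0.

0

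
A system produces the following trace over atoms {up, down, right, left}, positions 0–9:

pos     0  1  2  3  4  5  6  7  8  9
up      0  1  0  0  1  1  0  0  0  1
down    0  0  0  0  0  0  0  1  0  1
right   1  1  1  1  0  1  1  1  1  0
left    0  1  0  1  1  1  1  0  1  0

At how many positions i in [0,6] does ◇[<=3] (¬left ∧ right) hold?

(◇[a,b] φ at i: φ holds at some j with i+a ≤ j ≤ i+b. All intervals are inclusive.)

Evaluate at each i in [0,6]:
  i=0: ✓ (witness j=0)
  i=1: ✓ (witness j=2)
  i=2: ✓ (witness j=2)
  i=3: ✗ (none in [3,6])
  i=4: ✓ (witness j=7)
  i=5: ✓ (witness j=7)
  i=6: ✓ (witness j=7)
Positions where it holds: {0, 1, 2, 4, 5, 6} → 6.

6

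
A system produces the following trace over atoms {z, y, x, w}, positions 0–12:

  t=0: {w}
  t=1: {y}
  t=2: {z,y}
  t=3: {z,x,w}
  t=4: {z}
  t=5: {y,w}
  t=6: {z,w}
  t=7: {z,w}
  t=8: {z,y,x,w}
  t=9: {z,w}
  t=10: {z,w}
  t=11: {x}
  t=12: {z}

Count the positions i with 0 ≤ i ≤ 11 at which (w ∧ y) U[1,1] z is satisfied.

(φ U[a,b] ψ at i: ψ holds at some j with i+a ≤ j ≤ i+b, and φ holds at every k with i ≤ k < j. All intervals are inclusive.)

2

Evaluate at each i in [0,11]:
  i=0: ✗ (no rhs in [1,1])
  i=1: ✗ (lhs fails at k=1 before rhs at j=2)
  i=2: ✗ (lhs fails at k=2 before rhs at j=3)
  i=3: ✗ (lhs fails at k=3 before rhs at j=4)
  i=4: ✗ (no rhs in [5,5])
  i=5: ✓ (rhs at j=6; lhs holds on [5,5])
  i=6: ✗ (lhs fails at k=6 before rhs at j=7)
  i=7: ✗ (lhs fails at k=7 before rhs at j=8)
  i=8: ✓ (rhs at j=9; lhs holds on [8,8])
  i=9: ✗ (lhs fails at k=9 before rhs at j=10)
  i=10: ✗ (no rhs in [11,11])
  i=11: ✗ (lhs fails at k=11 before rhs at j=12)
Positions where it holds: {5, 8} → 2.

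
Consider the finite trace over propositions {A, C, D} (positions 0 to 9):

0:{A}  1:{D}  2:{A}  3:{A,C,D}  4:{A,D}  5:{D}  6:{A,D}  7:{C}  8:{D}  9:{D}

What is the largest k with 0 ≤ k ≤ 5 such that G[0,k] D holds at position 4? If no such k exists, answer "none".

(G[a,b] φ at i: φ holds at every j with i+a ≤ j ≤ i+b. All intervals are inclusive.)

2

D must hold from j=4 onward; find where it first fails.
  j=4: holds
  j=5: holds
  j=6: holds
  j=7: fails
Holds on [4,6], so largest k = 2.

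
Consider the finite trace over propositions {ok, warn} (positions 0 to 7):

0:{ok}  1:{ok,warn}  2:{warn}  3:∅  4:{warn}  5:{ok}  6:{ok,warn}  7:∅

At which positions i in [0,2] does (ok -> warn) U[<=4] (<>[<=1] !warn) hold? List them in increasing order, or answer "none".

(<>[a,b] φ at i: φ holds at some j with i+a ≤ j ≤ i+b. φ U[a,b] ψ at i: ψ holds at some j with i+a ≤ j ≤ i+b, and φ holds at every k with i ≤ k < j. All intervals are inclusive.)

0, 1, 2

Evaluate at each i in [0,2]:
  i=0: ✓ (rhs at j=0)
  i=1: ✓ (rhs at j=2; lhs holds on [1,1])
  i=2: ✓ (rhs at j=2)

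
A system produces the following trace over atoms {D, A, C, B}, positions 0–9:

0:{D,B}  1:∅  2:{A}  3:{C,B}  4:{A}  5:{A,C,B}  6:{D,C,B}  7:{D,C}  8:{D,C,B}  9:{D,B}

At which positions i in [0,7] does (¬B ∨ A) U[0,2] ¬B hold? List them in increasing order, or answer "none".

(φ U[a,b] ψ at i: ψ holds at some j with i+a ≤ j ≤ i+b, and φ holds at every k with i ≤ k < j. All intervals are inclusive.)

Evaluate at each i in [0,7]:
  i=0: ✗ (lhs fails at k=0 before rhs at j=1)
  i=1: ✓ (rhs at j=1)
  i=2: ✓ (rhs at j=2)
  i=3: ✗ (lhs fails at k=3 before rhs at j=4)
  i=4: ✓ (rhs at j=4)
  i=5: ✗ (lhs fails at k=6 before rhs at j=7)
  i=6: ✗ (lhs fails at k=6 before rhs at j=7)
  i=7: ✓ (rhs at j=7)

1, 2, 4, 7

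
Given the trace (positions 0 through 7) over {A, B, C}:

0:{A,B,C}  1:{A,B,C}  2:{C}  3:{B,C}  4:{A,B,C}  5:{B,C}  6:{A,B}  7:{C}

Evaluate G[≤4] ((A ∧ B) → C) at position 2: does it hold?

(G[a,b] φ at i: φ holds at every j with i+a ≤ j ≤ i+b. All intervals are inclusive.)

Check ((A ∧ B) → C) at every j in [2,6]:
  j=2: antecedent false → ✓
  j=3: antecedent false → ✓
  j=4: antecedent true; consequent true → ✓
  j=5: antecedent false → ✓
  j=6: antecedent true; consequent false → ✗
Fails at j=6 → formula fails.

Does not hold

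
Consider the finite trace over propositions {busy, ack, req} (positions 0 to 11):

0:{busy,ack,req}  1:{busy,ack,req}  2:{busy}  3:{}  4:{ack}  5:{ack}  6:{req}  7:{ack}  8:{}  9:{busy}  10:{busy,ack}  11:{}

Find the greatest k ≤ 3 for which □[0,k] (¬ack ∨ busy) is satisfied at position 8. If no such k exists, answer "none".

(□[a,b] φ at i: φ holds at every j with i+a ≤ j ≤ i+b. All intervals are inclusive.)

(¬ack ∨ busy) must hold from j=8 onward; find where it first fails.
  j=8: holds
  j=9: holds
  j=10: holds
  j=11: holds
Holds through j=11; largest k = 3.

3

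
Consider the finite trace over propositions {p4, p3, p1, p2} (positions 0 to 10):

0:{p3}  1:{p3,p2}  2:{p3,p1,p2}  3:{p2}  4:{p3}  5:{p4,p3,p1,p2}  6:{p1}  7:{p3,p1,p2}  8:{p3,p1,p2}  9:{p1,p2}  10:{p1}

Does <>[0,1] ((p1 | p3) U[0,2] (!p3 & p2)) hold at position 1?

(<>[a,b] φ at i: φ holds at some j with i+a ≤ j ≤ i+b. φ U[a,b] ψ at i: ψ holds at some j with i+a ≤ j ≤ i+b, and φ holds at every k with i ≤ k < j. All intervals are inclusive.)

Check ((p1 | p3) U[0,2] (!p3 & p2)) at each j in [1,2]:
  j=1: holds
  j=2: holds
Found at j=1 → formula holds.

Holds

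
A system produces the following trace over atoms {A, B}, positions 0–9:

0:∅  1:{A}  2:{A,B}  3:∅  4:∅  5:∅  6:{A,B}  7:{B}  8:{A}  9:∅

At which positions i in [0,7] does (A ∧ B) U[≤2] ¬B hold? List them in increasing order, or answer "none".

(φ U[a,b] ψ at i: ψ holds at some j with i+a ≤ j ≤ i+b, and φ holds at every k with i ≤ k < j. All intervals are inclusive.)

0, 1, 2, 3, 4, 5

Evaluate at each i in [0,7]:
  i=0: ✓ (rhs at j=0)
  i=1: ✓ (rhs at j=1)
  i=2: ✓ (rhs at j=3; lhs holds on [2,2])
  i=3: ✓ (rhs at j=3)
  i=4: ✓ (rhs at j=4)
  i=5: ✓ (rhs at j=5)
  i=6: ✗ (lhs fails at k=7 before rhs at j=8)
  i=7: ✗ (lhs fails at k=7 before rhs at j=8)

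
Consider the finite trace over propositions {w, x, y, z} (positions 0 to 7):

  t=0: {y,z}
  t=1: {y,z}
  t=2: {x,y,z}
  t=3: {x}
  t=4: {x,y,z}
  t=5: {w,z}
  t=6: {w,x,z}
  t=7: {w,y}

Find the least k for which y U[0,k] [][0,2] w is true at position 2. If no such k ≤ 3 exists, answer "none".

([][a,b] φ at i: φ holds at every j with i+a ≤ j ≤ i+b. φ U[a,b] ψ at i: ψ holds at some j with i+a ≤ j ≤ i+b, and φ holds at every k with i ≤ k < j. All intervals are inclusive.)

Need earliest j ≥ 2 with [][0,2] w, and y at every k in [2,j-1].
  j=2: rhs fails.
  j=3: rhs fails.
  j=4: rhs fails.
  j=5: rhs holds but lhs fails at k=3.
No witness within the range → none.

none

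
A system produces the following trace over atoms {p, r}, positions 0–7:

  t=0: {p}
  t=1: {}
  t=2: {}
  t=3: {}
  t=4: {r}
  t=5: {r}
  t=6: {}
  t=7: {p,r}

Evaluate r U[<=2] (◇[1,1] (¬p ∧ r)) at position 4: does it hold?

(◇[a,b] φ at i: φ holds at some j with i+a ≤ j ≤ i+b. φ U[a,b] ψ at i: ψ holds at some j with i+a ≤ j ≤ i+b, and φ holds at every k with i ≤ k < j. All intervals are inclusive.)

Yes

Need some j in [4,6] with ◇[1,1] (¬p ∧ r), and r at every k in [4,j-1].
  j=4: ◇[1,1] (¬p ∧ r) holds; no prefix to check → satisfied.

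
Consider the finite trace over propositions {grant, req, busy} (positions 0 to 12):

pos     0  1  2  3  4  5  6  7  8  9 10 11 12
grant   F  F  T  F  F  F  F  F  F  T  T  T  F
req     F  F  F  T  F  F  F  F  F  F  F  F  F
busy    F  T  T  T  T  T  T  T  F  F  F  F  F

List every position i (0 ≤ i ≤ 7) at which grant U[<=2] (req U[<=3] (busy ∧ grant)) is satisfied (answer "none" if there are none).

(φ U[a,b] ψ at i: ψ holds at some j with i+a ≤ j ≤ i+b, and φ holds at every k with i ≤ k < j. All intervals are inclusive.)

2

Evaluate at each i in [0,7]:
  i=0: ✗ (lhs fails at k=0 before rhs at j=2)
  i=1: ✗ (lhs fails at k=1 before rhs at j=2)
  i=2: ✓ (rhs at j=2)
  i=3: ✗ (no rhs in [3,5])
  i=4: ✗ (no rhs in [4,6])
  i=5: ✗ (no rhs in [5,7])
  i=6: ✗ (no rhs in [6,8])
  i=7: ✗ (no rhs in [7,9])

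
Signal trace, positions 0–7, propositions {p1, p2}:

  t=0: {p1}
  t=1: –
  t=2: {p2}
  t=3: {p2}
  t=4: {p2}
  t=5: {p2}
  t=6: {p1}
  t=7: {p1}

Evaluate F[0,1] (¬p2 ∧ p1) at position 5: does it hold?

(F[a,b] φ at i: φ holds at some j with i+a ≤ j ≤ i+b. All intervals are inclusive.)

Check (¬p2 ∧ p1) at each j in [5,6]:
  j=5: false
  j=6: true
Found at j=6 → formula holds.

True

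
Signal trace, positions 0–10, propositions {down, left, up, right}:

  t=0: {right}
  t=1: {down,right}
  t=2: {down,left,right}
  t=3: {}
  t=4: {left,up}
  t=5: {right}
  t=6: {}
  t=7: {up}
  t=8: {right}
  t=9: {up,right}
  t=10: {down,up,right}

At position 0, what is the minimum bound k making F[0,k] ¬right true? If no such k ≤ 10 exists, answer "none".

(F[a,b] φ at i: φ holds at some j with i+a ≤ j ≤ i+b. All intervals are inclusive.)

3

Scan j = 0,1,… for ¬right:
  j=0: fails
  j=1: fails
  j=2: fails
  j=3: holds
First hit at j=3, so smallest k = 3-0 = 3.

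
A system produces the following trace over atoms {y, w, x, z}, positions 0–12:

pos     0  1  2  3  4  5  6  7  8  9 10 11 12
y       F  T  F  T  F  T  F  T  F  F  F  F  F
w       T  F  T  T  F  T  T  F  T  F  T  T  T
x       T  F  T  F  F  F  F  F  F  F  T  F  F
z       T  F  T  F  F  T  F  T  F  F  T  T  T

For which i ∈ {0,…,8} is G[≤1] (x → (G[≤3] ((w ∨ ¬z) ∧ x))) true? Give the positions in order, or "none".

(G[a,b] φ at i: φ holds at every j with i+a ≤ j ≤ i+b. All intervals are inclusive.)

Evaluate at each i in [0,8]:
  i=0: ✗ (fails at j=0)
  i=1: ✗ (fails at j=2)
  i=2: ✗ (fails at j=2)
  i=3: ✓ (all of [3,4])
  i=4: ✓ (all of [4,5])
  i=5: ✓ (all of [5,6])
  i=6: ✓ (all of [6,7])
  i=7: ✓ (all of [7,8])
  i=8: ✓ (all of [8,9])

3, 4, 5, 6, 7, 8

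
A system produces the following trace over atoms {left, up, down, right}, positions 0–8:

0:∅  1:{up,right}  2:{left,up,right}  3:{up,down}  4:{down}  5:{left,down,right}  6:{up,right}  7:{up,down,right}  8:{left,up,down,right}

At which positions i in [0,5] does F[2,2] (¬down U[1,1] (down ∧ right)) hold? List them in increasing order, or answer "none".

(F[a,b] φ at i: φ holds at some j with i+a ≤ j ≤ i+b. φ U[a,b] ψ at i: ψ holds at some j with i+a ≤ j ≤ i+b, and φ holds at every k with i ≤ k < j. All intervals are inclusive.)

Evaluate at each i in [0,5]:
  i=0: ✗ (none in [2,2])
  i=1: ✗ (none in [3,3])
  i=2: ✗ (none in [4,4])
  i=3: ✗ (none in [5,5])
  i=4: ✓ (witness j=6)
  i=5: ✗ (none in [7,7])

4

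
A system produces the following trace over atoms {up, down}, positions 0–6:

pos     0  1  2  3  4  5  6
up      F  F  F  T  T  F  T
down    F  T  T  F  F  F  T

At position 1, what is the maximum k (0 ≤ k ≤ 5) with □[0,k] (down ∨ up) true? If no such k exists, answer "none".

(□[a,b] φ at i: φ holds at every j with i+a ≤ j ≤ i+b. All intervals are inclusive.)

(down ∨ up) must hold from j=1 onward; find where it first fails.
  j=1: holds
  j=2: holds
  j=3: holds
  j=4: holds
  j=5: fails
Holds on [1,4], so largest k = 3.

3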